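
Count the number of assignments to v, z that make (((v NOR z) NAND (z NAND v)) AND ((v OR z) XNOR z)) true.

Satisfying assignments: (0,1), (1,1)
Count: 2 out of 4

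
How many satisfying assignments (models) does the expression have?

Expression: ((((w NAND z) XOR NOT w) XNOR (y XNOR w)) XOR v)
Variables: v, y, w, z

Satisfying assignments: (0,0,1,1), (0,1,0,0), (0,1,0,1), (0,1,1,0), (1,0,0,0), (1,0,0,1), (1,0,1,0), (1,1,1,1)
Count: 8 out of 16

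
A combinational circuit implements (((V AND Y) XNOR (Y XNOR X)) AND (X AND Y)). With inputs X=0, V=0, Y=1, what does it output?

Substituting: (((0 AND 1) XNOR (1 XNOR 0)) AND (0 AND 1))
= 0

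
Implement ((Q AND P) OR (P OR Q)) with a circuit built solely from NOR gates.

((((Q NOR Q) NOR (P NOR P)) NOR ((P NOR Q) NOR (P NOR Q))) NOR (((Q NOR Q) NOR (P NOR P)) NOR ((P NOR Q) NOR (P NOR Q))))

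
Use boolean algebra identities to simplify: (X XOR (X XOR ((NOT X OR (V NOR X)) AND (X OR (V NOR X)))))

By XOR self-cancellation ((E XOR v) XOR v = E) then distribution ((E OR v) AND (E OR NOT v) = E):
= (V NOR X)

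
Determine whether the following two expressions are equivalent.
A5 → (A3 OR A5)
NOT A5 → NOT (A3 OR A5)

No, Inverse is not equivalent to original (counterexample: A1=0, A3=1, A5=0)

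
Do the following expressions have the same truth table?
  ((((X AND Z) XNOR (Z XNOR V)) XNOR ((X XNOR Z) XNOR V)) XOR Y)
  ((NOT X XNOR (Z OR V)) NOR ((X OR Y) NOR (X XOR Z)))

No. Counterexample: with Z=0, V=0, X=0, Y=0, Expression 1 = 1 but Expression 2 = 0.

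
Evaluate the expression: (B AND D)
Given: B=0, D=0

Substituting: (0 AND 0)
= 0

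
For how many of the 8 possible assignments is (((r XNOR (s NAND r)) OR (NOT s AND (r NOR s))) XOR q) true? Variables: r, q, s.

Satisfying assignments: (0,0,0), (0,1,1), (1,0,0), (1,1,1)
Count: 4 out of 8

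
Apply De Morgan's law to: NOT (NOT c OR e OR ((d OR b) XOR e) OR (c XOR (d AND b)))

c AND NOT e AND NOT ((d OR b) XOR e) AND NOT (c XOR (d AND b))
De Morgan's: NOT(OR of terms) = AND of negations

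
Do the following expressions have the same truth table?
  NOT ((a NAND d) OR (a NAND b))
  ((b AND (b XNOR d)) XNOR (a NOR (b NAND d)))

No. Counterexample: with a=0, b=0, d=0, Expression 1 = 0 but Expression 2 = 1.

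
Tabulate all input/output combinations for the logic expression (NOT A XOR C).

C | A | Output
--------------
0 | 0 | 1
0 | 1 | 0
1 | 0 | 0
1 | 1 | 1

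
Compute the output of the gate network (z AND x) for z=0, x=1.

Substituting: (0 AND 1)
= 0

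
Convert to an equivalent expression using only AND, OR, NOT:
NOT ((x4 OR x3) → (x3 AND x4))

(x4 OR x3) AND NOT (x3 AND x4)
(Negated implication: NOT(A → B) = A AND NOT B)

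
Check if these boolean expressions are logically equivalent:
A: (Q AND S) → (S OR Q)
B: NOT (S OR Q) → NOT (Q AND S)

Yes, Contrapositive is always equivalent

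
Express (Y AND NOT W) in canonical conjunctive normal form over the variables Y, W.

(Y OR W) AND (Y OR NOT W) AND (NOT Y OR NOT W)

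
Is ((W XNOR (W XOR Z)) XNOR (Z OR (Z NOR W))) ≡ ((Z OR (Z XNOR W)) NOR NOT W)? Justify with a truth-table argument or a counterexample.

No. Counterexample: with W=0, Z=0, Expression 1 = 1 but Expression 2 = 0.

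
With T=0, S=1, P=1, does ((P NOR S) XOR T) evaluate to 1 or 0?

Substituting: ((1 NOR 1) XOR 0)
= 0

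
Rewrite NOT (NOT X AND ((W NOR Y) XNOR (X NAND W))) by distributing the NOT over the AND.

X OR NOT ((W NOR Y) XNOR (X NAND W))
De Morgan's: NOT(AND of terms) = OR of negations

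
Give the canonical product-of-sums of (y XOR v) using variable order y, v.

ΠM(0, 3) = (y OR v) AND (NOT y OR NOT v)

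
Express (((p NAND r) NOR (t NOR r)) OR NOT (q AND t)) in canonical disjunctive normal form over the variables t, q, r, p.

(NOT t AND NOT q AND NOT r AND NOT p) OR (NOT t AND NOT q AND NOT r AND p) OR (NOT t AND NOT q AND r AND NOT p) OR (NOT t AND NOT q AND r AND p) OR (NOT t AND q AND NOT r AND NOT p) OR (NOT t AND q AND NOT r AND p) OR (NOT t AND q AND r AND NOT p) OR (NOT t AND q AND r AND p) OR (t AND NOT q AND NOT r AND NOT p) OR (t AND NOT q AND NOT r AND p) OR (t AND NOT q AND r AND NOT p) OR (t AND NOT q AND r AND p) OR (t AND q AND r AND p)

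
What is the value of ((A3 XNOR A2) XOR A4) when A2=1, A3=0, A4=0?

Substituting: ((0 XNOR 1) XOR 0)
= 0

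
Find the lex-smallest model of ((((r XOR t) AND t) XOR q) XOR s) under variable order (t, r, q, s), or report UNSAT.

t=0, r=0, q=0, s=1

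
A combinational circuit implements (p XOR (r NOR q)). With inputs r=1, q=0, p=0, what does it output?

Substituting: (0 XOR (1 NOR 0))
= 0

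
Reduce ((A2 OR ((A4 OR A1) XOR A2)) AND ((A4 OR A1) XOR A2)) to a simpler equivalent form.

By absorption (E AND (E OR v) = E):
= ((A4 OR A1) XOR A2)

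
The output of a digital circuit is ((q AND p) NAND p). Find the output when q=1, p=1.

Substituting: ((1 AND 1) NAND 1)
= 0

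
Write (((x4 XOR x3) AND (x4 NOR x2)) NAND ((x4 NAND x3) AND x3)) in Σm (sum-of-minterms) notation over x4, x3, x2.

Σm(0, 1, 3, 4, 5, 6, 7) = (NOT x4 AND NOT x3 AND NOT x2) OR (NOT x4 AND NOT x3 AND x2) OR (NOT x4 AND x3 AND x2) OR (x4 AND NOT x3 AND NOT x2) OR (x4 AND NOT x3 AND x2) OR (x4 AND x3 AND NOT x2) OR (x4 AND x3 AND x2)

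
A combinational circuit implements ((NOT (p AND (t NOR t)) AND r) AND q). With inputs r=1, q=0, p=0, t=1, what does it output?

Substituting: ((NOT (0 AND (1 NOR 1)) AND 1) AND 0)
= 0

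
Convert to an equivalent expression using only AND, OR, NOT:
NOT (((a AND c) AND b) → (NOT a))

((a AND c) AND b) AND a
(Negated implication: NOT(A → B) = A AND NOT B)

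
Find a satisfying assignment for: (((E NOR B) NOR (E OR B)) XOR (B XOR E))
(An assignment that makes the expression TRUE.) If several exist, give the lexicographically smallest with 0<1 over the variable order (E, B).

E=0, B=1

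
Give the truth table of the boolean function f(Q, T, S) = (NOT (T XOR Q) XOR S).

Q | T | S | Output
------------------
0 | 0 | 0 | 1
0 | 0 | 1 | 0
0 | 1 | 0 | 0
0 | 1 | 1 | 1
1 | 0 | 0 | 0
1 | 0 | 1 | 1
1 | 1 | 0 | 1
1 | 1 | 1 | 0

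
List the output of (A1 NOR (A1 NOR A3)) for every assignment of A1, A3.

A1 | A3 | Output
----------------
0 | 0 | 0
0 | 1 | 1
1 | 0 | 0
1 | 1 | 0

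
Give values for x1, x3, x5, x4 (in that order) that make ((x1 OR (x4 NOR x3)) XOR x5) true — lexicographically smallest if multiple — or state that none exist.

x1=0, x3=0, x5=0, x4=0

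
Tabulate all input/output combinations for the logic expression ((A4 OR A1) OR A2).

A2 | A4 | A1 | Output
---------------------
0 | 0 | 0 | 0
0 | 0 | 1 | 1
0 | 1 | 0 | 1
0 | 1 | 1 | 1
1 | 0 | 0 | 1
1 | 0 | 1 | 1
1 | 1 | 0 | 1
1 | 1 | 1 | 1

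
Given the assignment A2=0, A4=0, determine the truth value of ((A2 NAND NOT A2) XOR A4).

Substituting: ((0 NAND NOT 0) XOR 0)
= 1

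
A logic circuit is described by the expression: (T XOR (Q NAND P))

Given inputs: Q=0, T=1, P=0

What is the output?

Substituting: (1 XOR (0 NAND 0))
= 0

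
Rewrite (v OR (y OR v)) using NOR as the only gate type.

((v NOR ((y NOR v) NOR (y NOR v))) NOR (v NOR ((y NOR v) NOR (y NOR v))))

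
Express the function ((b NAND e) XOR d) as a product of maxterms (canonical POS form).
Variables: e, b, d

ΠM(1, 3, 5, 6) = (e OR b OR NOT d) AND (e OR NOT b OR NOT d) AND (NOT e OR b OR NOT d) AND (NOT e OR NOT b OR d)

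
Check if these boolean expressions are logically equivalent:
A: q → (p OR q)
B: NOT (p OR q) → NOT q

Yes, Contrapositive is always equivalent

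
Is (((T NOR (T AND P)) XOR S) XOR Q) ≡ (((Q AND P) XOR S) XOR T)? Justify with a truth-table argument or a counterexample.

No. Counterexample: with S=0, T=0, Q=0, P=0, Expression 1 = 1 but Expression 2 = 0.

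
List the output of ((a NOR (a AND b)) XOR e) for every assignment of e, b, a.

e | b | a | Output
------------------
0 | 0 | 0 | 1
0 | 0 | 1 | 0
0 | 1 | 0 | 1
0 | 1 | 1 | 0
1 | 0 | 0 | 0
1 | 0 | 1 | 1
1 | 1 | 0 | 0
1 | 1 | 1 | 1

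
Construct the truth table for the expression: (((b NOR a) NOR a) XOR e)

e | b | a | Output
------------------
0 | 0 | 0 | 0
0 | 0 | 1 | 0
0 | 1 | 0 | 1
0 | 1 | 1 | 0
1 | 0 | 0 | 1
1 | 0 | 1 | 1
1 | 1 | 0 | 0
1 | 1 | 1 | 1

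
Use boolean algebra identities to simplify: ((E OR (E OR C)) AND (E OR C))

By absorption (E AND (E OR v) = E):
= (E OR C)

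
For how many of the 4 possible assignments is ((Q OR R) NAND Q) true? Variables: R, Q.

Satisfying assignments: (0,0), (1,0)
Count: 2 out of 4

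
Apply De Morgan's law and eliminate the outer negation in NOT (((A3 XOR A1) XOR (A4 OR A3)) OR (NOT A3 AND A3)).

NOT ((A3 XOR A1) XOR (A4 OR A3)) AND NOT (NOT A3 AND A3)
De Morgan's: NOT(OR of terms) = AND of negations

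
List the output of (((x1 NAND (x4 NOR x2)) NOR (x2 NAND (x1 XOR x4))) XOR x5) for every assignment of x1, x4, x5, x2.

x1 | x4 | x5 | x2 | Output
--------------------------
0 | 0 | 0 | 0 | 0
0 | 0 | 0 | 1 | 0
0 | 0 | 1 | 0 | 1
0 | 0 | 1 | 1 | 1
0 | 1 | 0 | 0 | 0
0 | 1 | 0 | 1 | 0
0 | 1 | 1 | 0 | 1
0 | 1 | 1 | 1 | 1
1 | 0 | 0 | 0 | 0
1 | 0 | 0 | 1 | 0
1 | 0 | 1 | 0 | 1
1 | 0 | 1 | 1 | 1
1 | 1 | 0 | 0 | 0
1 | 1 | 0 | 1 | 0
1 | 1 | 1 | 0 | 1
1 | 1 | 1 | 1 | 1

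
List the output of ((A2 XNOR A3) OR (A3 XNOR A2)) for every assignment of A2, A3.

A2 | A3 | Output
----------------
0 | 0 | 1
0 | 1 | 0
1 | 0 | 0
1 | 1 | 1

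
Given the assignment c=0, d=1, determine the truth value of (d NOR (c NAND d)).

Substituting: (1 NOR (0 NAND 1))
= 0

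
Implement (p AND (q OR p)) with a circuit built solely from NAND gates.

((p NAND ((q NAND q) NAND (p NAND p))) NAND (p NAND ((q NAND q) NAND (p NAND p))))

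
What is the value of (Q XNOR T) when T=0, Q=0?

Substituting: (0 XNOR 0)
= 1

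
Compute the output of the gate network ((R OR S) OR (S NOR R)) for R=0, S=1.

Substituting: ((0 OR 1) OR (1 NOR 0))
= 1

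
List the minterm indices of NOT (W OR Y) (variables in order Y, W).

Σm(0) = (NOT Y AND NOT W)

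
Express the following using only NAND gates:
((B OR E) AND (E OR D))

((((B NAND B) NAND (E NAND E)) NAND ((E NAND E) NAND (D NAND D))) NAND (((B NAND B) NAND (E NAND E)) NAND ((E NAND E) NAND (D NAND D))))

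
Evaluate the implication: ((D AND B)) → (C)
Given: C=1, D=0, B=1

Antecedent ((D AND B)) = 0; consequent (C) = 1.
0 → 1 = 1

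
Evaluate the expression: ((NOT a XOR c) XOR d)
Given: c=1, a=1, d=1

Substituting: ((NOT 1 XOR 1) XOR 1)
= 0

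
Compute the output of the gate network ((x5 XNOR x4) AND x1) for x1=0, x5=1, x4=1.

Substituting: ((1 XNOR 1) AND 0)
= 0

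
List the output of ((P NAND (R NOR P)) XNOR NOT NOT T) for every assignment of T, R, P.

T | R | P | Output
------------------
0 | 0 | 0 | 0
0 | 0 | 1 | 0
0 | 1 | 0 | 0
0 | 1 | 1 | 0
1 | 0 | 0 | 1
1 | 0 | 1 | 1
1 | 1 | 0 | 1
1 | 1 | 1 | 1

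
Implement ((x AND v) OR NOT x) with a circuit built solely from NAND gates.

((((x NAND v) NAND (x NAND v)) NAND ((x NAND v) NAND (x NAND v))) NAND ((x NAND x) NAND (x NAND x)))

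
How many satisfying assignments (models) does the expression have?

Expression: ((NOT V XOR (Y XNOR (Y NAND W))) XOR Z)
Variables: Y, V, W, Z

Satisfying assignments: (0,0,0,0), (0,0,1,0), (0,1,0,1), (0,1,1,1), (1,0,0,1), (1,0,1,0), (1,1,0,0), (1,1,1,1)
Count: 8 out of 16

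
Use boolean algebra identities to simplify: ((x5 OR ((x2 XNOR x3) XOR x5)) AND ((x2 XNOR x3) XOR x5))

By absorption (E AND (E OR v) = E):
= ((x2 XNOR x3) XOR x5)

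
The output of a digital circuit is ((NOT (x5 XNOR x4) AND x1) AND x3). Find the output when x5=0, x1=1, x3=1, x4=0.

Substituting: ((NOT (0 XNOR 0) AND 1) AND 1)
= 0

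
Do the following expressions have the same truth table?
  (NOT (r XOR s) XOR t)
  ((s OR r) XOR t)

No. Counterexample: with r=0, t=0, s=0, Expression 1 = 1 but Expression 2 = 0.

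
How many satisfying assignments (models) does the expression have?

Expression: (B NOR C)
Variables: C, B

Satisfying assignments: (0,0)
Count: 1 out of 4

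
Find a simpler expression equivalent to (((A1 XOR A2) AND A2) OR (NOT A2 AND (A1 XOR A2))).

By distribution ((E AND v) OR (E AND NOT v) = E):
= (A1 XOR A2)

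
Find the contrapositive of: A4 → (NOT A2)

Contrapositive: A2 → NOT A4
Note: A statement and its contrapositive are logically equivalent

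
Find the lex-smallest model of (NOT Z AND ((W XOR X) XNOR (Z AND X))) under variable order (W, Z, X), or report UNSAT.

W=0, Z=0, X=0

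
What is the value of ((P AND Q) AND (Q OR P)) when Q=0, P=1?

Substituting: ((1 AND 0) AND (0 OR 1))
= 0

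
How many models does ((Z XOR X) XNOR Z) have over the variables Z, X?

Satisfying assignments: (0,0), (1,0)
Count: 2 out of 4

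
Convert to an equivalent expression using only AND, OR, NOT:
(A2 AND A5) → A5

NOT (A2 AND A5) OR A5
(Implication elimination: A → B = NOT A OR B)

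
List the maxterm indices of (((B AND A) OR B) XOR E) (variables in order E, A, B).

ΠM(0, 2, 5, 7) = (E OR A OR B) AND (E OR NOT A OR B) AND (NOT E OR A OR NOT B) AND (NOT E OR NOT A OR NOT B)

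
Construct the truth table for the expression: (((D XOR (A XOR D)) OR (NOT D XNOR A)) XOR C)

C | A | D | Output
------------------
0 | 0 | 0 | 0
0 | 0 | 1 | 1
0 | 1 | 0 | 1
0 | 1 | 1 | 1
1 | 0 | 0 | 1
1 | 0 | 1 | 0
1 | 1 | 0 | 0
1 | 1 | 1 | 0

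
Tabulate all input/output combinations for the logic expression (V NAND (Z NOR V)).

V | Z | Output
--------------
0 | 0 | 1
0 | 1 | 1
1 | 0 | 1
1 | 1 | 1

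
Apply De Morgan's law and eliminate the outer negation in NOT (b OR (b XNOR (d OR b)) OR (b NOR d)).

NOT b AND NOT (b XNOR (d OR b)) AND NOT (b NOR d)
De Morgan's: NOT(OR of terms) = AND of negations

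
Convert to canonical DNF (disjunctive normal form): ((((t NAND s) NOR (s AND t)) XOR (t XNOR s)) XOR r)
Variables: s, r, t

(NOT s AND NOT r AND NOT t) OR (NOT s AND r AND t) OR (s AND NOT r AND t) OR (s AND r AND NOT t)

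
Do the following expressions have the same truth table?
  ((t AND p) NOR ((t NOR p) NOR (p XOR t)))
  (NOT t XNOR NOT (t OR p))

No. Counterexample: with p=1, t=0, Expression 1 = 1 but Expression 2 = 0.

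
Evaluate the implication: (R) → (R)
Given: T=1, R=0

Antecedent (R) = 0; consequent (R) = 0.
0 → 0 = 1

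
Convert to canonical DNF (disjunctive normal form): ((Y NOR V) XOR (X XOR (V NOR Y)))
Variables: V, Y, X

(NOT V AND NOT Y AND X) OR (NOT V AND Y AND X) OR (V AND NOT Y AND X) OR (V AND Y AND X)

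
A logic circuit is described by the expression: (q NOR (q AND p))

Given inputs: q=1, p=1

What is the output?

Substituting: (1 NOR (1 AND 1))
= 0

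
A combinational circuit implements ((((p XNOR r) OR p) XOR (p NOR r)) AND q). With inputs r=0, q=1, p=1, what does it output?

Substituting: ((((1 XNOR 0) OR 1) XOR (1 NOR 0)) AND 1)
= 1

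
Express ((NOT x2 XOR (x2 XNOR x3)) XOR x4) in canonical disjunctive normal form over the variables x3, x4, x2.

(NOT x3 AND x4 AND NOT x2) OR (NOT x3 AND x4 AND x2) OR (x3 AND NOT x4 AND NOT x2) OR (x3 AND NOT x4 AND x2)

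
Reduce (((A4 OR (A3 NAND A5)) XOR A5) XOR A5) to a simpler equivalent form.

By XOR self-cancellation ((E XOR v) XOR v = E):
= (A4 OR (A3 NAND A5))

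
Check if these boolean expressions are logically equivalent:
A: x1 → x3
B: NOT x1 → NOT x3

No, Inverse is not equivalent to original (counterexample: x2=0, x1=0, x3=1)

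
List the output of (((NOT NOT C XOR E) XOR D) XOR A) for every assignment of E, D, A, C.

E | D | A | C | Output
----------------------
0 | 0 | 0 | 0 | 0
0 | 0 | 0 | 1 | 1
0 | 0 | 1 | 0 | 1
0 | 0 | 1 | 1 | 0
0 | 1 | 0 | 0 | 1
0 | 1 | 0 | 1 | 0
0 | 1 | 1 | 0 | 0
0 | 1 | 1 | 1 | 1
1 | 0 | 0 | 0 | 1
1 | 0 | 0 | 1 | 0
1 | 0 | 1 | 0 | 0
1 | 0 | 1 | 1 | 1
1 | 1 | 0 | 0 | 0
1 | 1 | 0 | 1 | 1
1 | 1 | 1 | 0 | 1
1 | 1 | 1 | 1 | 0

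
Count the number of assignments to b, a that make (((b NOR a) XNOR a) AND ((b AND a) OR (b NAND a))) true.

Satisfying assignments: (1,0)
Count: 1 out of 4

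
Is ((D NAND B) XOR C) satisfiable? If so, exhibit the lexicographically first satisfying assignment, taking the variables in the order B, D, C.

B=0, D=0, C=0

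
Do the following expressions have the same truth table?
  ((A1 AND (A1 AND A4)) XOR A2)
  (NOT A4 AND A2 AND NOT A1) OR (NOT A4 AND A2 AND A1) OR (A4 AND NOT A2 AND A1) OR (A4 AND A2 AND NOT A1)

Yes, they are equivalent — the two output columns agree on all 8 assignments:
A4 | A2 | A1 | Expression 1 | Expression 2
------------------------------------------
0 | 0 | 0 | 0 | 0
0 | 0 | 1 | 0 | 0
0 | 1 | 0 | 1 | 1
0 | 1 | 1 | 1 | 1
1 | 0 | 0 | 0 | 0
1 | 0 | 1 | 1 | 1
1 | 1 | 0 | 1 | 1
1 | 1 | 1 | 0 | 0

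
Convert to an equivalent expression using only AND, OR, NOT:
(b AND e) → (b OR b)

NOT (b AND e) OR (b OR b)
(Implication elimination: A → B = NOT A OR B)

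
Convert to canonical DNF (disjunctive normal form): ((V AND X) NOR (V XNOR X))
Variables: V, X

(NOT V AND X) OR (V AND NOT X)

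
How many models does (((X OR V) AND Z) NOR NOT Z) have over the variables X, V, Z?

Satisfying assignments: (0,0,1)
Count: 1 out of 8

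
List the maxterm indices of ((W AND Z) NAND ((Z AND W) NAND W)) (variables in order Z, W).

ΠM() = TRUE (no maxterms)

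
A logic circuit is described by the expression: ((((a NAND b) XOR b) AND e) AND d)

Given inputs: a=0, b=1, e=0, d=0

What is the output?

Substituting: ((((0 NAND 1) XOR 1) AND 0) AND 0)
= 0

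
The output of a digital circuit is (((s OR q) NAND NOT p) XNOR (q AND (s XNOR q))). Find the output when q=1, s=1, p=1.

Substituting: (((1 OR 1) NAND NOT 1) XNOR (1 AND (1 XNOR 1)))
= 1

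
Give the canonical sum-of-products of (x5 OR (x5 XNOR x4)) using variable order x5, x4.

Σm(0, 2, 3) = (NOT x5 AND NOT x4) OR (x5 AND NOT x4) OR (x5 AND x4)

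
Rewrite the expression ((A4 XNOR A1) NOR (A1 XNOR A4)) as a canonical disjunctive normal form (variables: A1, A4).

(NOT A1 AND A4) OR (A1 AND NOT A4)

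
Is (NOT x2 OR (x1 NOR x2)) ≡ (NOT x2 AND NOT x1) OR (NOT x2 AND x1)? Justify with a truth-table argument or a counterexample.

Yes, they are equivalent — the two output columns agree on all 4 assignments:
x2 | x1 | Expression 1 | Expression 2
-------------------------------------
0 | 0 | 1 | 1
0 | 1 | 1 | 1
1 | 0 | 0 | 0
1 | 1 | 0 | 0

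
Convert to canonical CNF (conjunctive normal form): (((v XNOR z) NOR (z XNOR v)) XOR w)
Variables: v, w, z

(v OR w OR z) AND (v OR NOT w OR NOT z) AND (NOT v OR w OR NOT z) AND (NOT v OR NOT w OR z)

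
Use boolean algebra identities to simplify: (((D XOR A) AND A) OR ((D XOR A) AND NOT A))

By distribution ((E AND v) OR (E AND NOT v) = E):
= (D XOR A)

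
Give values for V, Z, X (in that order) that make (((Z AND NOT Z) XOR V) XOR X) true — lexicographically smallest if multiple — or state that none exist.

V=0, Z=0, X=1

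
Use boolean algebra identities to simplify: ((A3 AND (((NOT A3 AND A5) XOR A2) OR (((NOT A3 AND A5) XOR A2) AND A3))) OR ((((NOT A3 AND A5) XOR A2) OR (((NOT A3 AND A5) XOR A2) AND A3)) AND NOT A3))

By distribution ((E AND v) OR (E AND NOT v) = E) then absorption (E OR (E AND v) = E):
= ((NOT A3 AND A5) XOR A2)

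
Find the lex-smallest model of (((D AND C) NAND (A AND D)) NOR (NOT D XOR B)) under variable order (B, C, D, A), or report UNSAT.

B=0, C=1, D=1, A=1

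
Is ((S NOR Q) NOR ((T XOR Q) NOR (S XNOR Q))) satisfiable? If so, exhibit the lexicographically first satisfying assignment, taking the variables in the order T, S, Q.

T=0, S=0, Q=1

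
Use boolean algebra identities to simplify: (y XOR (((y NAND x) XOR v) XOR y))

By XOR self-cancellation ((E XOR v) XOR v = E):
= ((y NAND x) XOR v)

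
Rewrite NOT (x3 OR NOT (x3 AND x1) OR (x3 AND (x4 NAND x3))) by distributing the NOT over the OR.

NOT x3 AND (x3 AND x1) AND NOT (x3 AND (x4 NAND x3))
De Morgan's: NOT(OR of terms) = AND of negations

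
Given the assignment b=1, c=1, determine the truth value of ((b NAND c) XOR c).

Substituting: ((1 NAND 1) XOR 1)
= 1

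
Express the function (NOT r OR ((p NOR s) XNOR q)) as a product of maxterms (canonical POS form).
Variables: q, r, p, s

ΠM(4, 13, 14, 15) = (q OR NOT r OR p OR s) AND (NOT q OR NOT r OR p OR NOT s) AND (NOT q OR NOT r OR NOT p OR s) AND (NOT q OR NOT r OR NOT p OR NOT s)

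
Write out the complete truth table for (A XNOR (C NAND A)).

A | C | Output
--------------
0 | 0 | 0
0 | 1 | 0
1 | 0 | 1
1 | 1 | 0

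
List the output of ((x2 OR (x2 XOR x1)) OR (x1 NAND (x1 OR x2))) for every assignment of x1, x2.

x1 | x2 | Output
----------------
0 | 0 | 1
0 | 1 | 1
1 | 0 | 1
1 | 1 | 1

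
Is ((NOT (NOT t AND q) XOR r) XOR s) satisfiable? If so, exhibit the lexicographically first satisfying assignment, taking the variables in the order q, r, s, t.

q=0, r=0, s=0, t=0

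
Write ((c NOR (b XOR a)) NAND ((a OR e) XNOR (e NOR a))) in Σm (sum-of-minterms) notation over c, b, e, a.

Σm(0, 1, 2, 3, 4, 5, 6, 7, 8, 9, 10, 11, 12, 13, 14, 15) = (NOT c AND NOT b AND NOT e AND NOT a) OR (NOT c AND NOT b AND NOT e AND a) OR (NOT c AND NOT b AND e AND NOT a) OR (NOT c AND NOT b AND e AND a) OR (NOT c AND b AND NOT e AND NOT a) OR (NOT c AND b AND NOT e AND a) OR (NOT c AND b AND e AND NOT a) OR (NOT c AND b AND e AND a) OR (c AND NOT b AND NOT e AND NOT a) OR (c AND NOT b AND NOT e AND a) OR (c AND NOT b AND e AND NOT a) OR (c AND NOT b AND e AND a) OR (c AND b AND NOT e AND NOT a) OR (c AND b AND NOT e AND a) OR (c AND b AND e AND NOT a) OR (c AND b AND e AND a)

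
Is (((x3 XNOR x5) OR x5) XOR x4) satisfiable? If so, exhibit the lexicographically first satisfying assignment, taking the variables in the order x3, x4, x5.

x3=0, x4=0, x5=0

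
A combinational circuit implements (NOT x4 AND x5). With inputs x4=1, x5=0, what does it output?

Substituting: (NOT 1 AND 0)
= 0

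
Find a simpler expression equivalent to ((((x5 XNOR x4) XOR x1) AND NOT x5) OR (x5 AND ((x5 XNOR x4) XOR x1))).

By distribution ((E AND v) OR (E AND NOT v) = E):
= ((x5 XNOR x4) XOR x1)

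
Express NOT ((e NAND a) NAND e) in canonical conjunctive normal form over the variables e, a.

(e OR a) AND (e OR NOT a) AND (NOT e OR NOT a)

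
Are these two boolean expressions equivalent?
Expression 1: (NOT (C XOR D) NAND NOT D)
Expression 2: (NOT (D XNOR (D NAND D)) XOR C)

No. Counterexample: with D=0, C=0, Expression 1 = 0 but Expression 2 = 1.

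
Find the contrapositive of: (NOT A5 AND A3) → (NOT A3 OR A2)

Contrapositive: NOT (NOT A3 OR A2) → NOT (NOT A5 AND A3)
Note: A statement and its contrapositive are logically equivalent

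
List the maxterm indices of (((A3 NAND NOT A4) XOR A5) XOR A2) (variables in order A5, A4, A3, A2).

ΠM(1, 2, 5, 7, 8, 11, 12, 14) = (A5 OR A4 OR A3 OR NOT A2) AND (A5 OR A4 OR NOT A3 OR A2) AND (A5 OR NOT A4 OR A3 OR NOT A2) AND (A5 OR NOT A4 OR NOT A3 OR NOT A2) AND (NOT A5 OR A4 OR A3 OR A2) AND (NOT A5 OR A4 OR NOT A3 OR NOT A2) AND (NOT A5 OR NOT A4 OR A3 OR A2) AND (NOT A5 OR NOT A4 OR NOT A3 OR A2)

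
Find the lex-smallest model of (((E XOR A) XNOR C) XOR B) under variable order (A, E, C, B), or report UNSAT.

A=0, E=0, C=0, B=0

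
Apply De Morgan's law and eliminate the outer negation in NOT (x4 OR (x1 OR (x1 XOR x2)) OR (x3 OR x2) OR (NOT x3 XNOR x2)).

NOT x4 AND NOT (x1 OR (x1 XOR x2)) AND NOT (x3 OR x2) AND NOT (NOT x3 XNOR x2)
De Morgan's: NOT(OR of terms) = AND of negations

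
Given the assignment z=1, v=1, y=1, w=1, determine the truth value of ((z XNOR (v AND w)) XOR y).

Substituting: ((1 XNOR (1 AND 1)) XOR 1)
= 0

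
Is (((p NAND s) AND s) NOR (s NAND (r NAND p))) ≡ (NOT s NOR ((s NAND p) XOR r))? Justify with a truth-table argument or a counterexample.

No. Counterexample: with r=1, s=1, p=0, Expression 1 = 0 but Expression 2 = 1.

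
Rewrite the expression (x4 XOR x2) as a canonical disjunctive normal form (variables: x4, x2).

(NOT x4 AND x2) OR (x4 AND NOT x2)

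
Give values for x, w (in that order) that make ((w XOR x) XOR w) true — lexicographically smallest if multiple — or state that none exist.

x=1, w=0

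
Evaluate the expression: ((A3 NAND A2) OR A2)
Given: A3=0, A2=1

Substituting: ((0 NAND 1) OR 1)
= 1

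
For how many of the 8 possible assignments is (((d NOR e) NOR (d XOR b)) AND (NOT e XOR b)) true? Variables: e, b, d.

Satisfying assignments: (1,1,1)
Count: 1 out of 8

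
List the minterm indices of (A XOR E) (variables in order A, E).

Σm(1, 2) = (NOT A AND E) OR (A AND NOT E)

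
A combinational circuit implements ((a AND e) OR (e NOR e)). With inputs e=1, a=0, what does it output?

Substituting: ((0 AND 1) OR (1 NOR 1))
= 0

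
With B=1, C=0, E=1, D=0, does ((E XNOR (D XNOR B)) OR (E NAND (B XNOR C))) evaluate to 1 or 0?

Substituting: ((1 XNOR (0 XNOR 1)) OR (1 NAND (1 XNOR 0)))
= 1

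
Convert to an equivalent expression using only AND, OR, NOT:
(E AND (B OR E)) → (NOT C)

NOT (E AND (B OR E)) OR (NOT C)
(Implication elimination: A → B = NOT A OR B)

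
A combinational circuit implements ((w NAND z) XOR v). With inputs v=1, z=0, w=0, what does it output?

Substituting: ((0 NAND 0) XOR 1)
= 0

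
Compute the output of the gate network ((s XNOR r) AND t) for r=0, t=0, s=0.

Substituting: ((0 XNOR 0) AND 0)
= 0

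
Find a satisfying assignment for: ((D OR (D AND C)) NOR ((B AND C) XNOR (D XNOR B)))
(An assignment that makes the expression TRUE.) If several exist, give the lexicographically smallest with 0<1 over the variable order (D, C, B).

D=0, C=0, B=0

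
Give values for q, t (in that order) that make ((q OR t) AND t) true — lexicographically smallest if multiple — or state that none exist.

q=0, t=1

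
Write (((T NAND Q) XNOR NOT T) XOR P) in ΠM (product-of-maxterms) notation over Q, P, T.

ΠM(1, 2, 6, 7) = (Q OR P OR NOT T) AND (Q OR NOT P OR T) AND (NOT Q OR NOT P OR T) AND (NOT Q OR NOT P OR NOT T)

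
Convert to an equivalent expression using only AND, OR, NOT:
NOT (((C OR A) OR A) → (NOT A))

((C OR A) OR A) AND A
(Negated implication: NOT(A → B) = A AND NOT B)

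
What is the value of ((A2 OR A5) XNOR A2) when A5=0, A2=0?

Substituting: ((0 OR 0) XNOR 0)
= 1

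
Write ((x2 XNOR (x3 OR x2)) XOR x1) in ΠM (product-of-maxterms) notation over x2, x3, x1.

ΠM(1, 2, 5, 7) = (x2 OR x3 OR NOT x1) AND (x2 OR NOT x3 OR x1) AND (NOT x2 OR x3 OR NOT x1) AND (NOT x2 OR NOT x3 OR NOT x1)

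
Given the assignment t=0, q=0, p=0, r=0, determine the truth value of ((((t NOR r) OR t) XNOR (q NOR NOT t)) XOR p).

Substituting: ((((0 NOR 0) OR 0) XNOR (0 NOR NOT 0)) XOR 0)
= 0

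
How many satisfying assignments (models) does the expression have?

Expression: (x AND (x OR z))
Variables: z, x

Satisfying assignments: (0,1), (1,1)
Count: 2 out of 4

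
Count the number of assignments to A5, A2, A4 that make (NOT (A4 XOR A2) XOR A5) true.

Satisfying assignments: (0,0,0), (0,1,1), (1,0,1), (1,1,0)
Count: 4 out of 8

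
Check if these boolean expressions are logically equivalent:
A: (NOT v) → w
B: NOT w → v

Yes, Contrapositive is always equivalent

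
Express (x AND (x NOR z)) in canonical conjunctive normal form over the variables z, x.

(z OR x) AND (z OR NOT x) AND (NOT z OR x) AND (NOT z OR NOT x)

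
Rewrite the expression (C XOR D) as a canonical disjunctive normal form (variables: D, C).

(NOT D AND C) OR (D AND NOT C)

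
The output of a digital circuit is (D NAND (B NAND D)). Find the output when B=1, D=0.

Substituting: (0 NAND (1 NAND 0))
= 1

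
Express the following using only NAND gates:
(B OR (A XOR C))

((B NAND B) NAND (((A NAND (A NAND C)) NAND (C NAND (A NAND C))) NAND ((A NAND (A NAND C)) NAND (C NAND (A NAND C)))))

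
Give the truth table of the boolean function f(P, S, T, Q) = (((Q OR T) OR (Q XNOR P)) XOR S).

P | S | T | Q | Output
----------------------
0 | 0 | 0 | 0 | 1
0 | 0 | 0 | 1 | 1
0 | 0 | 1 | 0 | 1
0 | 0 | 1 | 1 | 1
0 | 1 | 0 | 0 | 0
0 | 1 | 0 | 1 | 0
0 | 1 | 1 | 0 | 0
0 | 1 | 1 | 1 | 0
1 | 0 | 0 | 0 | 0
1 | 0 | 0 | 1 | 1
1 | 0 | 1 | 0 | 1
1 | 0 | 1 | 1 | 1
1 | 1 | 0 | 0 | 1
1 | 1 | 0 | 1 | 0
1 | 1 | 1 | 0 | 0
1 | 1 | 1 | 1 | 0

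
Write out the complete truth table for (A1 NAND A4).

A4 | A1 | Output
----------------
0 | 0 | 1
0 | 1 | 1
1 | 0 | 1
1 | 1 | 0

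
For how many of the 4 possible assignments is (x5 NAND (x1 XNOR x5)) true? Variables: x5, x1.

Satisfying assignments: (0,0), (0,1), (1,0)
Count: 3 out of 4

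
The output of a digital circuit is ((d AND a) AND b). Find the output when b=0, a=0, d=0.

Substituting: ((0 AND 0) AND 0)
= 0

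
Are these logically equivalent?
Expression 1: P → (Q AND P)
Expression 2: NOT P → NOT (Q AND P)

No, Inverse is not equivalent to original (counterexample: Q=0, P=1)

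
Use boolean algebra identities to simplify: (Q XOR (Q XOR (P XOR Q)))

By XOR self-cancellation ((E XOR v) XOR v = E):
= (P XOR Q)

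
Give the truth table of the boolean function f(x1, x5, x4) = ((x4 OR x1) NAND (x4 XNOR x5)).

x1 | x5 | x4 | Output
---------------------
0 | 0 | 0 | 1
0 | 0 | 1 | 1
0 | 1 | 0 | 1
0 | 1 | 1 | 0
1 | 0 | 0 | 0
1 | 0 | 1 | 1
1 | 1 | 0 | 1
1 | 1 | 1 | 0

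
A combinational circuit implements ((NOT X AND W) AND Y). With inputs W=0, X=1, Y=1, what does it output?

Substituting: ((NOT 1 AND 0) AND 1)
= 0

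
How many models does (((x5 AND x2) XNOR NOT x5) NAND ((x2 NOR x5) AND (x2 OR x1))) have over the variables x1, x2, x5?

Satisfying assignments: (0,0,0), (0,0,1), (0,1,0), (0,1,1), (1,0,0), (1,0,1), (1,1,0), (1,1,1)
Count: 8 out of 8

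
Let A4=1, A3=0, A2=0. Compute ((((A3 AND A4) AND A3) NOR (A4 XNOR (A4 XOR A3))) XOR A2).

Substituting: ((((0 AND 1) AND 0) NOR (1 XNOR (1 XOR 0))) XOR 0)
= 0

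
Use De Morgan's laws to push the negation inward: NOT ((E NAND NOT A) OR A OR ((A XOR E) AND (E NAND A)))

NOT (E NAND NOT A) AND NOT A AND NOT ((A XOR E) AND (E NAND A))
De Morgan's: NOT(OR of terms) = AND of negations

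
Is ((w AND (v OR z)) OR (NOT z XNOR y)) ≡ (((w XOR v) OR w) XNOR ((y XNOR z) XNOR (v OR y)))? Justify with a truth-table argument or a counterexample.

No. Counterexample: with z=0, y=0, w=0, v=0, Expression 1 = 0 but Expression 2 = 1.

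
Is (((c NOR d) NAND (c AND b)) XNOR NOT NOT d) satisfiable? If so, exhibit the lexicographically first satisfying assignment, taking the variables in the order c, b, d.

c=0, b=0, d=1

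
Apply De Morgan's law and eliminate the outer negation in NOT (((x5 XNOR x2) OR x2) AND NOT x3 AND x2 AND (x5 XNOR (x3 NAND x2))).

NOT ((x5 XNOR x2) OR x2) OR x3 OR NOT x2 OR NOT (x5 XNOR (x3 NAND x2))
De Morgan's: NOT(AND of terms) = OR of negations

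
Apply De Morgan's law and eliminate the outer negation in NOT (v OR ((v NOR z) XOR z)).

NOT v AND NOT ((v NOR z) XOR z)
De Morgan's: NOT(OR of terms) = AND of negations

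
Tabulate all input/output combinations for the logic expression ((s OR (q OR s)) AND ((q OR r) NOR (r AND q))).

s | q | r | Output
------------------
0 | 0 | 0 | 0
0 | 0 | 1 | 0
0 | 1 | 0 | 0
0 | 1 | 1 | 0
1 | 0 | 0 | 1
1 | 0 | 1 | 0
1 | 1 | 0 | 0
1 | 1 | 1 | 0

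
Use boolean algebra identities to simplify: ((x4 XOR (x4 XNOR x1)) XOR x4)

By XOR self-cancellation ((E XOR v) XOR v = E):
= (x4 XNOR x1)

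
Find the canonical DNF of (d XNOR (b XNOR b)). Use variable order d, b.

(d AND NOT b) OR (d AND b)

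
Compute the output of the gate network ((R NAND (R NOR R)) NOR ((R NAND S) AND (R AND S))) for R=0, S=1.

Substituting: ((0 NAND (0 NOR 0)) NOR ((0 NAND 1) AND (0 AND 1)))
= 0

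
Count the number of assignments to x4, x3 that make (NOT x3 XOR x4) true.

Satisfying assignments: (0,0), (1,1)
Count: 2 out of 4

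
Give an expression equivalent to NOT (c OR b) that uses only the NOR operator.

(((c NOR b) NOR (c NOR b)) NOR ((c NOR b) NOR (c NOR b)))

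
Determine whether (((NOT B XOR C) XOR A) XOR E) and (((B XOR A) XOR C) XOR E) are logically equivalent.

No. Counterexample: with B=0, C=0, A=0, E=0, Expression 1 = 1 but Expression 2 = 0.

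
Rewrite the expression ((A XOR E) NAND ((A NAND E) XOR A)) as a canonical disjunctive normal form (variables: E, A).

(NOT E AND NOT A) OR (NOT E AND A) OR (E AND A)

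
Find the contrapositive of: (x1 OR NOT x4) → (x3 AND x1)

Contrapositive: NOT (x3 AND x1) → NOT (x1 OR NOT x4)
Note: A statement and its contrapositive are logically equivalent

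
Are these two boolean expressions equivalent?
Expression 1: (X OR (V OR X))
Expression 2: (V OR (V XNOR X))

No. Counterexample: with V=0, X=0, Expression 1 = 0 but Expression 2 = 1.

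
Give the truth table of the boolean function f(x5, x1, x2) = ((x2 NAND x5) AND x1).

x5 | x1 | x2 | Output
---------------------
0 | 0 | 0 | 0
0 | 0 | 1 | 0
0 | 1 | 0 | 1
0 | 1 | 1 | 1
1 | 0 | 0 | 0
1 | 0 | 1 | 0
1 | 1 | 0 | 1
1 | 1 | 1 | 0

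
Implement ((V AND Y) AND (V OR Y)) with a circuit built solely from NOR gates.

((((V NOR V) NOR (Y NOR Y)) NOR ((V NOR V) NOR (Y NOR Y))) NOR (((V NOR Y) NOR (V NOR Y)) NOR ((V NOR Y) NOR (V NOR Y))))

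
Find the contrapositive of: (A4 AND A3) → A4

Contrapositive: NOT A4 → NOT (A4 AND A3)
Note: A statement and its contrapositive are logically equivalent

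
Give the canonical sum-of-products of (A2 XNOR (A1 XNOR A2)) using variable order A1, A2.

Σm(2, 3) = (A1 AND NOT A2) OR (A1 AND A2)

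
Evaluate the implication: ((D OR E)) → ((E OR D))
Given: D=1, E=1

Antecedent ((D OR E)) = 1; consequent ((E OR D)) = 1.
1 → 1 = 1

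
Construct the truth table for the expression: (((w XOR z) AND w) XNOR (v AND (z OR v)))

v | z | w | Output
------------------
0 | 0 | 0 | 1
0 | 0 | 1 | 0
0 | 1 | 0 | 1
0 | 1 | 1 | 1
1 | 0 | 0 | 0
1 | 0 | 1 | 1
1 | 1 | 0 | 0
1 | 1 | 1 | 0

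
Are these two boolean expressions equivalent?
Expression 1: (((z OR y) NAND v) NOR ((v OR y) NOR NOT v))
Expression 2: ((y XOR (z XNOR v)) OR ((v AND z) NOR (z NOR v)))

No. Counterexample: with v=0, y=0, z=0, Expression 1 = 0 but Expression 2 = 1.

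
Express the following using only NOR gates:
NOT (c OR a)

(((c NOR a) NOR (c NOR a)) NOR ((c NOR a) NOR (c NOR a)))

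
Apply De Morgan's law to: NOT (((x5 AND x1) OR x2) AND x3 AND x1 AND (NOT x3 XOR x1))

NOT ((x5 AND x1) OR x2) OR NOT x3 OR NOT x1 OR NOT (NOT x3 XOR x1)
De Morgan's: NOT(AND of terms) = OR of negations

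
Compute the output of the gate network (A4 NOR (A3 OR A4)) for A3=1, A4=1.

Substituting: (1 NOR (1 OR 1))
= 0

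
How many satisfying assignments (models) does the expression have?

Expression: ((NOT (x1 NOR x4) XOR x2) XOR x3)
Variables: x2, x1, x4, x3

Satisfying assignments: (0,0,0,1), (0,0,1,0), (0,1,0,0), (0,1,1,0), (1,0,0,0), (1,0,1,1), (1,1,0,1), (1,1,1,1)
Count: 8 out of 16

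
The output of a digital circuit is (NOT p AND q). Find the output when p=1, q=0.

Substituting: (NOT 1 AND 0)
= 0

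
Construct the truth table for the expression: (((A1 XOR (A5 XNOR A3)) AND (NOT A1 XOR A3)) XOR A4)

A4 | A1 | A3 | A5 | Output
--------------------------
0 | 0 | 0 | 0 | 1
0 | 0 | 0 | 1 | 0
0 | 0 | 1 | 0 | 0
0 | 0 | 1 | 1 | 0
0 | 1 | 0 | 0 | 0
0 | 1 | 0 | 1 | 0
0 | 1 | 1 | 0 | 1
0 | 1 | 1 | 1 | 0
1 | 0 | 0 | 0 | 0
1 | 0 | 0 | 1 | 1
1 | 0 | 1 | 0 | 1
1 | 0 | 1 | 1 | 1
1 | 1 | 0 | 0 | 1
1 | 1 | 0 | 1 | 1
1 | 1 | 1 | 0 | 0
1 | 1 | 1 | 1 | 1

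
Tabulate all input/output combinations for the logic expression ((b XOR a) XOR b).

a | b | Output
--------------
0 | 0 | 0
0 | 1 | 0
1 | 0 | 1
1 | 1 | 1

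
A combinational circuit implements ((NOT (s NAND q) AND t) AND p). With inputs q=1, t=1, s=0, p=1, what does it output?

Substituting: ((NOT (0 NAND 1) AND 1) AND 1)
= 0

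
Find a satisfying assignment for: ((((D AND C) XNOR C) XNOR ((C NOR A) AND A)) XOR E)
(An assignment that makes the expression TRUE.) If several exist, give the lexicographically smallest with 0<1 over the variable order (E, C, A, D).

E=0, C=1, A=0, D=0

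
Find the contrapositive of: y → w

Contrapositive: NOT w → NOT y
Note: A statement and its contrapositive are logically equivalent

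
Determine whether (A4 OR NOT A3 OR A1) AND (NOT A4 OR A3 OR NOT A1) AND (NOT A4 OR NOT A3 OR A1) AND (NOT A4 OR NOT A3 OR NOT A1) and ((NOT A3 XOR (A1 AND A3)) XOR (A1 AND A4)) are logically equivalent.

Yes, they are equivalent — the two output columns agree on all 8 assignments:
A4 | A3 | A1 | Expression 1 | Expression 2
------------------------------------------
0 | 0 | 0 | 1 | 1
0 | 0 | 1 | 1 | 1
0 | 1 | 0 | 0 | 0
0 | 1 | 1 | 1 | 1
1 | 0 | 0 | 1 | 1
1 | 0 | 1 | 0 | 0
1 | 1 | 0 | 0 | 0
1 | 1 | 1 | 0 | 0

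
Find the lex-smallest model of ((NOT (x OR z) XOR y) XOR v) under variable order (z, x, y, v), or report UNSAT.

z=0, x=0, y=0, v=0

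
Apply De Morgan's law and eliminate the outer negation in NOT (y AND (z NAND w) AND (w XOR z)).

NOT y OR NOT (z NAND w) OR NOT (w XOR z)
De Morgan's: NOT(AND of terms) = OR of negations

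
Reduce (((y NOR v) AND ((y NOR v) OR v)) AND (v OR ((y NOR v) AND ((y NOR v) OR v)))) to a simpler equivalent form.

By absorption (E AND (E OR v) = E) then absorption (E AND (E OR v) = E):
= (y NOR v)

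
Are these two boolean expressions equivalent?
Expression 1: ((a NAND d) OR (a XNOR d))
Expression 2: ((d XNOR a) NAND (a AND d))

No. Counterexample: with d=1, a=1, Expression 1 = 1 but Expression 2 = 0.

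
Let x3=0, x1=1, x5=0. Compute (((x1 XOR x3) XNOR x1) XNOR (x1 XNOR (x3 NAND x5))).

Substituting: (((1 XOR 0) XNOR 1) XNOR (1 XNOR (0 NAND 0)))
= 1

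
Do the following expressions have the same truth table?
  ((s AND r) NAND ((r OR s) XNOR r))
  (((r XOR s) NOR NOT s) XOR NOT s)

No. Counterexample: with r=0, s=1, Expression 1 = 1 but Expression 2 = 0.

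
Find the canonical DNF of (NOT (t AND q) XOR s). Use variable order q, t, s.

(NOT q AND NOT t AND NOT s) OR (NOT q AND t AND NOT s) OR (q AND NOT t AND NOT s) OR (q AND t AND s)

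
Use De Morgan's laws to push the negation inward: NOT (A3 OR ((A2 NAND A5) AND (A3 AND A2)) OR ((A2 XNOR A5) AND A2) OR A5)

NOT A3 AND NOT ((A2 NAND A5) AND (A3 AND A2)) AND NOT ((A2 XNOR A5) AND A2) AND NOT A5
De Morgan's: NOT(OR of terms) = AND of negations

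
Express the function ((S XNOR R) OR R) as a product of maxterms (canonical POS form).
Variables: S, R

ΠM(2) = (NOT S OR R)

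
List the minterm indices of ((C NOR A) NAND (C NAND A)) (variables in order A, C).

Σm(1, 2, 3) = (NOT A AND C) OR (A AND NOT C) OR (A AND C)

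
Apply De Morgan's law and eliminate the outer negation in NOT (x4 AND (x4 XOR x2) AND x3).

NOT x4 OR NOT (x4 XOR x2) OR NOT x3
De Morgan's: NOT(AND of terms) = OR of negations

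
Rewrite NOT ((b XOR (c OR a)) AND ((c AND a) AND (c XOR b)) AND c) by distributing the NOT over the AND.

NOT (b XOR (c OR a)) OR NOT ((c AND a) AND (c XOR b)) OR NOT c
De Morgan's: NOT(AND of terms) = OR of negations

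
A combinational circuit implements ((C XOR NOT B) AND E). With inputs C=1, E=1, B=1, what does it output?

Substituting: ((1 XOR NOT 1) AND 1)
= 1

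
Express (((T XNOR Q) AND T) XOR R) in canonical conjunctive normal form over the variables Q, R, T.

(Q OR R OR T) AND (Q OR R OR NOT T) AND (NOT Q OR R OR T) AND (NOT Q OR NOT R OR NOT T)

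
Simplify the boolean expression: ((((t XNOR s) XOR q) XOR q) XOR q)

By XOR self-cancellation ((E XOR v) XOR v = E):
= ((t XNOR s) XOR q)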